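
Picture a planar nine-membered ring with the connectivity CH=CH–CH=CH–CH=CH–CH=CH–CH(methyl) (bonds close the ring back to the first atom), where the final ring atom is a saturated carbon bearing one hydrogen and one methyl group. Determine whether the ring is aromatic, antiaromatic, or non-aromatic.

Non-aromatic

The CH(methyl) position has four σ bonds — that saturated carbon is sp³ and has no p orbital in the ring π system — so the cyclic conjugation is interrupted.
Broken conjugation rules out both aromaticity and antiaromaticity.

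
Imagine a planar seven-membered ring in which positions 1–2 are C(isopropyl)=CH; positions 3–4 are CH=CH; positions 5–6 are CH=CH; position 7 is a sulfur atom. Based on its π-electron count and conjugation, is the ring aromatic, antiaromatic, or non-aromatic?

Antiaromatic

Every ring atom contributes a p orbital perpendicular to the ring (each doubly-bonded ring atom is sp² with one p-orbital electron; the sulfur donates one lone pair from its p orbital), so the π system is cyclic and fully conjugated.
Tallying contributions gives 3 × 2 = 6 from the double-bond units + 2 from the S atom = 8.
8 is a 4n count (n = 2), so the planar conjugated ring is antiaromatic.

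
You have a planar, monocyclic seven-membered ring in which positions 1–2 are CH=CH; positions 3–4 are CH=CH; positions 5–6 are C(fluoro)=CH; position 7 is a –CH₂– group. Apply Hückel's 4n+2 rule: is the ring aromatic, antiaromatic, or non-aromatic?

Non-aromatic

Because the tetrahedral CH₂ carbon is sp³ and has no p orbital in the ring π system at the CH2 position, the π system cannot extend all the way around the ring.
Hückel's rule only applies to fully conjugated rings, so this one is simply non-aromatic.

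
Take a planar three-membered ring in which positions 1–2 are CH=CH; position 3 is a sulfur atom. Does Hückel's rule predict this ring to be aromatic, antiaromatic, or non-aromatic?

Antiaromatic

Every ring atom contributes a p orbital perpendicular to the ring (every atom in a ring double bond is sp² and brings one electron to the p orbital; the sulfur donates one lone pair from its p orbital), so the π system is cyclic and fully conjugated.
π-electron count: 1 × 2 = 2 from the double-bond unit + 2 from the S atom = 4.
A 4n π count (4, n = 1) in a planar conjugated ring means antiaromatic.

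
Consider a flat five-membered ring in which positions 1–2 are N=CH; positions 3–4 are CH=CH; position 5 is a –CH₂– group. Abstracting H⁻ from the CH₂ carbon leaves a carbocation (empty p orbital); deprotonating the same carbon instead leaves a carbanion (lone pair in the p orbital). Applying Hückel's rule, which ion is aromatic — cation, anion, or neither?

In both ions every ring atom is sp² and contributes a p orbital, so both rings are fully conjugated.
Cation: 2 × 2 + 0 = 4 π electrons → 4(1), antiaromatic.
Anion: 2 × 2 + 2 = 6 π electrons → 4(1)+2, aromatic.

The anion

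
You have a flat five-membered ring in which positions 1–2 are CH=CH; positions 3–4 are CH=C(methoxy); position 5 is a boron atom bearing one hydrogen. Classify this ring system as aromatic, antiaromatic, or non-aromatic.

Check conjugation: the double-bond atoms are sp², each contributing one p electron; the boron has an empty p orbital — every position has a p orbital, so the cyclic π system is continuous.
Counting π electrons: 2 × 2 = 4 from the double-bond units + 0 from the BH atom = 4.
A 4n π count (4, n = 1) in a planar conjugated ring means antiaromatic.

Antiaromatic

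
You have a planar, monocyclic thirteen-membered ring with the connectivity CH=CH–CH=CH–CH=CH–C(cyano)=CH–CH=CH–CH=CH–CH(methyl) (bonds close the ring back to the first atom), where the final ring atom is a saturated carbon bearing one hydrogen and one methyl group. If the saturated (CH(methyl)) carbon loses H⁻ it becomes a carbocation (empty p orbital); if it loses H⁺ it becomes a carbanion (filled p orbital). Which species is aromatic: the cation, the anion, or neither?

Once that carbon is sp², every ring atom has a p orbital and both ions are fully conjugated.
Cation: 6 × 2 + 0 = 12 π electrons → 4(3), antiaromatic.
Anion: 6 × 2 + 2 = 14 π electrons → 4(3)+2, aromatic.

The anion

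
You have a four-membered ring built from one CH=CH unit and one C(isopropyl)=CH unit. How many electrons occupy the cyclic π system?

Every ring atom contributes a p orbital perpendicular to the ring (every atom in a ring double bond is sp² and brings one electron to the p orbital), so the π system is cyclic and fully conjugated.
π-electron count: 2 × 2 = 4 from the 2 double-bond units.

4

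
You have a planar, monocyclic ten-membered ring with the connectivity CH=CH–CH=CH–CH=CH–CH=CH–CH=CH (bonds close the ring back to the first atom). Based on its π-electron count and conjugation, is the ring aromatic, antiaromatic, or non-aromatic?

Check conjugation: the double-bond atoms are sp², each contributing one p electron — every position has a p orbital, so the cyclic π system is continuous.
Adding the contributions, 5 × 2 = 10 from the 5 double-bond units.
With 10 π electrons (n = 2), the Hückel 4n+2 condition holds.

Aromatic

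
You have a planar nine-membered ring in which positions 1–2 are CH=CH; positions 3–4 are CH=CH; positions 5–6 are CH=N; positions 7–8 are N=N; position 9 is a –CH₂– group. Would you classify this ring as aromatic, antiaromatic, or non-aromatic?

Non-aromatic

At the CH2 position, the tetrahedral CH₂ carbon is sp³ and has no p orbital in the ring π system; the ring's p-orbital overlap is broken there.
Hückel's rule only applies to fully conjugated rings, so this one is simply non-aromatic.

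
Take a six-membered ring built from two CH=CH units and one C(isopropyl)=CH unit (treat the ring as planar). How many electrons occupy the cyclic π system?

6

All ring atoms are sp² and supply a p orbital to the ring (the double-bond atoms are sp², each contributing one p electron); the conjugation is uninterrupted.
Adding the contributions, 3 × 2 = 6 from the 3 double-bond units.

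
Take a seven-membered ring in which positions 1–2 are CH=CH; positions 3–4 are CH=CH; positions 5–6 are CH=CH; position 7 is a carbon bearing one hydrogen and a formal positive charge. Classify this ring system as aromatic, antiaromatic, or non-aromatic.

Aromatic

Every ring atom contributes a p orbital perpendicular to the ring (every atom in a ring double bond is sp² and brings one electron to the p orbital; the carbocation has an empty p orbital), so the π system is cyclic and fully conjugated.
Tallying contributions gives 3 × 2 = 6 from the double-bond units + 0 from the CH(+) atom = 6.
With 6 π electrons (n = 1), the Hückel 4n+2 condition holds.
This is the tropylium cation.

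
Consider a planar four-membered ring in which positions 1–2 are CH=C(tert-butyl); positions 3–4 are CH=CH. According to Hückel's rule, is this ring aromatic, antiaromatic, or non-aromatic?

Antiaromatic

Every ring atom contributes a p orbital perpendicular to the ring (each doubly-bonded ring atom is sp² with one p-orbital electron), so the π system is cyclic and fully conjugated.
π-electron count: 2 × 2 = 4 from the 2 double-bond units.
4 = 4(1); a planar, fully conjugated 4n system is antiaromatic.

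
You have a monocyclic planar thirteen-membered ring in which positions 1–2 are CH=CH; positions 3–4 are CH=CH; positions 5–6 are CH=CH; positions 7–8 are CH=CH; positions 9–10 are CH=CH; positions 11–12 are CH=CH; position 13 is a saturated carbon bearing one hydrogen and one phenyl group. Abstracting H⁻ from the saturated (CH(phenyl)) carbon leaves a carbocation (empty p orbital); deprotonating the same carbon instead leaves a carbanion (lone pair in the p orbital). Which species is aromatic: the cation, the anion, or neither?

Once that carbon is sp², every ring atom has a p orbital and both ions are fully conjugated.
Cation: 6 × 2 + 0 = 12 π electrons → 4(3), antiaromatic.
Anion: 6 × 2 + 2 = 14 π electrons → 4(3)+2, aromatic.

The anion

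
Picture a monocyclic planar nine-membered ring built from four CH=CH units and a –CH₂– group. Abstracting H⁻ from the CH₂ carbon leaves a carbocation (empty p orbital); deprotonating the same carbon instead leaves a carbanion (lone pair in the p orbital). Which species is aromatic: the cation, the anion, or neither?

The anion

Both ions have a continuous loop of p orbitals — each ring atom is sp².
Cation: 4 × 2 + 0 = 8 π electrons → 4(2), antiaromatic.
Anion: 4 × 2 + 2 = 10 π electrons → 4(2)+2, aromatic.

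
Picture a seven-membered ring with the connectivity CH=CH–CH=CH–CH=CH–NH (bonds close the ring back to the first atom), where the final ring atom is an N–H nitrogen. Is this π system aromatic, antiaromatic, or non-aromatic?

Antiaromatic

Every ring atom contributes a p orbital perpendicular to the ring (each doubly-bonded ring atom is sp² with one p-orbital electron; the pyrrole-type nitrogen donates its lone pair from the p orbital), so the π system is cyclic and fully conjugated.
Counting π electrons: 3 × 2 = 6 from the double-bond units + 2 from the NH atom = 8.
With 8 = 4·2 π electrons, Hückel's rule classifies the planar ring as antiaromatic.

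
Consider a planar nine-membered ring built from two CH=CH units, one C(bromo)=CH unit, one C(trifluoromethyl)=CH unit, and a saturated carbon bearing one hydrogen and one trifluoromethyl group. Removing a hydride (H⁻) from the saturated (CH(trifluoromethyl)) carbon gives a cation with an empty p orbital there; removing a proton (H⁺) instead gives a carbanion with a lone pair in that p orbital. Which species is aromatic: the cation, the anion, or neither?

The anion

Both ions have a continuous loop of p orbitals — each ring atom is sp².
Cation: 4 × 2 + 0 = 8 π electrons → 4(2), antiaromatic.
Anion: 4 × 2 + 2 = 10 π electrons → 4(2)+2, aromatic.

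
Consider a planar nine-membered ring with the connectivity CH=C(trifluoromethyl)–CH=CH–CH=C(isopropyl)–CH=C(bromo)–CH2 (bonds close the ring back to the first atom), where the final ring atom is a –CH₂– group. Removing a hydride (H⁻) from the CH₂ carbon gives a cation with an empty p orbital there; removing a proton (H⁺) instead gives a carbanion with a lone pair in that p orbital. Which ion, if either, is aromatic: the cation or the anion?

The anion

In both ions every ring atom is sp² and contributes a p orbital, so both rings are fully conjugated.
Cation: 4 × 2 + 0 = 8 π electrons → 4(2), antiaromatic.
Anion: 4 × 2 + 2 = 10 π electrons → 4(2)+2, aromatic.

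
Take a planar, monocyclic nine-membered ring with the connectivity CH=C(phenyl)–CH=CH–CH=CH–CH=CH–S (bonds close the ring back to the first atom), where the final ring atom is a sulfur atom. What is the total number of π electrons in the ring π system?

10

Every ring atom contributes a p orbital perpendicular to the ring (each doubly-bonded ring atom is sp² with one p-orbital electron; the sulfur donates one lone pair from its p orbital), so the π system is cyclic and fully conjugated.
Adding the contributions, 4 × 2 = 8 from the double-bond units + 2 from the S atom = 10.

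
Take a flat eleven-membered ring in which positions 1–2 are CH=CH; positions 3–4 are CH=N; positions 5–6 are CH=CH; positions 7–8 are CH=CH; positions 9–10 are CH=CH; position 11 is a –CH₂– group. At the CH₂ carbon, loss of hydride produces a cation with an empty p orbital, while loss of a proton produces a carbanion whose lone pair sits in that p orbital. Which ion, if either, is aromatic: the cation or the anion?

The cation

Once that carbon is sp², every ring atom has a p orbital and both ions are fully conjugated.
Cation: 5 × 2 + 0 = 10 π electrons → 4(2)+2, aromatic.
Anion: 5 × 2 + 2 = 12 π electrons → 4(3), antiaromatic.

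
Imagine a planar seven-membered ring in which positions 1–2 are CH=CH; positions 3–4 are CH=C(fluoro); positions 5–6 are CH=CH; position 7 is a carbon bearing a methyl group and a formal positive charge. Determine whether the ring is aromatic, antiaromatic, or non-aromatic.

Aromatic

Check conjugation: every atom in a ring double bond is sp² and brings one electron to the p orbital; the carbocation has an empty p orbital — every position has a p orbital, so the cyclic π system is continuous.
Tallying contributions gives 3 × 2 = 6 from the double-bond units + 0 from the C(methyl)(+) atom = 6.
With 6 π electrons (n = 1), the Hückel 4n+2 condition holds.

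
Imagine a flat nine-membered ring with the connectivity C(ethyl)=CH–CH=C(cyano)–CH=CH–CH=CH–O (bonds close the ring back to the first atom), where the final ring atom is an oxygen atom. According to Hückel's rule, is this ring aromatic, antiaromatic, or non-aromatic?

All ring atoms are sp² and supply a p orbital to the ring (each doubly-bonded ring atom is sp² with one p-orbital electron; the oxygen donates one lone pair from its p orbital); the conjugation is uninterrupted.
Adding the contributions, 4 × 2 = 8 from the double-bond units + 2 from the O atom = 10.
That gives a 4n+2 count (10, n = 2).

Aromatic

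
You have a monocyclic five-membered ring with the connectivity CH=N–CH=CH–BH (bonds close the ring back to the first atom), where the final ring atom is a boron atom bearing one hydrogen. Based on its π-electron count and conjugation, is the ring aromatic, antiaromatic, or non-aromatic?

All ring atoms are sp² and supply a p orbital to the ring (each doubly-bonded ring atom is sp² with one p-orbital electron; the doubly-bonded nitrogens are pyridine-type — their lone pairs lie in the ring plane, leaving one electron in the p orbital; the boron has an empty p orbital); the conjugation is uninterrupted.
π-electron count: 2 × 2 = 4 from the double-bond units + 0 from the BH atom = 4.
4 is a 4n count (n = 1), so the planar conjugated ring is antiaromatic.

Antiaromatic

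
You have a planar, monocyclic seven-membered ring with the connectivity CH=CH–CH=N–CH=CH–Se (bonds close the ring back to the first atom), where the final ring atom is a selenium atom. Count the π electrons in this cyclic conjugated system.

8

Check conjugation: each doubly-bonded ring atom is sp² with one p-orbital electron; each sp² =N– keeps its lone pair in-plane and puts one electron into the π system; the selenium donates one lone pair from its p orbital — every position has a p orbital, so the cyclic π system is continuous.
Counting π electrons: 3 × 2 = 6 from the double-bond units + 2 from the Se atom = 8.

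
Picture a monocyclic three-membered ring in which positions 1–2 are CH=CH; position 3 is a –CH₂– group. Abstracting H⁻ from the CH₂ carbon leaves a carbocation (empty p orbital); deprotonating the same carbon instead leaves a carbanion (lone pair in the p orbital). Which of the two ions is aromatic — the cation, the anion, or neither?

The cation

Once that carbon is sp², every ring atom has a p orbital and both ions are fully conjugated.
Cation: 1 × 2 + 0 = 2 π electrons → 4(0)+2, aromatic.
Anion: 1 × 2 + 2 = 4 π electrons → 4(1), antiaromatic.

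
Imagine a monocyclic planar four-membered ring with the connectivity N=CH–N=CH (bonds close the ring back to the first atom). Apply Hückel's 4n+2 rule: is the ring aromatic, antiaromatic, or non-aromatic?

All ring atoms are sp² and supply a p orbital to the ring (each doubly-bonded ring atom is sp² with one p-orbital electron; each =N– nitrogen is pyridine-type (lone pair in the sp² plane, one electron in the p orbital)); the conjugation is uninterrupted.
Tallying contributions gives 2 × 2 = 4 from the 2 double-bond units.
4 is a 4n count (n = 1), so the planar conjugated ring is antiaromatic.

Antiaromatic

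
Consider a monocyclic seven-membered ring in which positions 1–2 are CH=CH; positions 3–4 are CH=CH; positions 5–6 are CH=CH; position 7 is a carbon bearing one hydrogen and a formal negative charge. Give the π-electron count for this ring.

8

The p orbitals form a continuous loop: each doubly-bonded ring atom is sp² with one p-orbital electron; the carbanion's lone pair occupies the p orbital. The ring is fully conjugated.
Counting π electrons: 3 × 2 = 6 from the double-bond units + 2 from the CH(-) atom = 8.
(The species described is the cycloheptatrienyl anion.)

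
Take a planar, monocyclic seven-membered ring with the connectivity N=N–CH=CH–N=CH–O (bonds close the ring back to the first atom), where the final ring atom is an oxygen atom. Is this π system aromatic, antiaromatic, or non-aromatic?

Antiaromatic

All ring atoms are sp² and supply a p orbital to the ring (every atom in a ring double bond is sp² and brings one electron to the p orbital; each sp² =N– keeps its lone pair in-plane and puts one electron into the π system; the oxygen donates one lone pair from its p orbital); the conjugation is uninterrupted.
Adding the contributions, 3 × 2 = 6 from the double-bond units + 2 from the O atom = 8.
8 is a 4n count (n = 2), so the planar conjugated ring is antiaromatic.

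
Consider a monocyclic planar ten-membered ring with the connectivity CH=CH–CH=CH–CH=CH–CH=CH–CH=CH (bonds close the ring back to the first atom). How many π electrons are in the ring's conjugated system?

10

All ring atoms are sp² and supply a p orbital to the ring (the double-bond atoms are sp², each contributing one p electron); the conjugation is uninterrupted.
Counting π electrons: 5 × 2 = 10 from the 5 double-bond units.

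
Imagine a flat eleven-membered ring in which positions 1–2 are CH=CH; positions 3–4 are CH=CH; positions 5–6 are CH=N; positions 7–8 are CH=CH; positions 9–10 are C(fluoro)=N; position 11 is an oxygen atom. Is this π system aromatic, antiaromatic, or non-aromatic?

Antiaromatic

Check conjugation: every atom in a ring double bond is sp² and brings one electron to the p orbital; the doubly-bonded nitrogens are pyridine-type — their lone pairs lie in the ring plane, leaving one electron in the p orbital; the oxygen donates one lone pair from its p orbital — every position has a p orbital, so the cyclic π system is continuous.
π-electron count: 5 × 2 = 10 from the double-bond units + 2 from the O atom = 12.
12 = 4(3); a planar, fully conjugated 4n system is antiaromatic.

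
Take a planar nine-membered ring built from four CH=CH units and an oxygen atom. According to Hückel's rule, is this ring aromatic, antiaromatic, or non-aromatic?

Aromatic

Every ring atom contributes a p orbital perpendicular to the ring (the double-bond atoms are sp², each contributing one p electron; the oxygen donates one lone pair from its p orbital), so the π system is cyclic and fully conjugated.
Adding the contributions, 4 × 2 = 8 from the double-bond units + 2 from the O atom = 10.
With 10 π electrons (n = 2), the Hückel 4n+2 condition holds.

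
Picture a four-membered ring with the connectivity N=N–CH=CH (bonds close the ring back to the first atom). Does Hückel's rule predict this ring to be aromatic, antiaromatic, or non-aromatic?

Antiaromatic

Check conjugation: every atom in a ring double bond is sp² and brings one electron to the p orbital; each =N– nitrogen is pyridine-type (lone pair in the sp² plane, one electron in the p orbital) — every position has a p orbital, so the cyclic π system is continuous.
Counting π electrons: 2 × 2 = 4 from the 2 double-bond units.
With 4 = 4·1 π electrons, Hückel's rule classifies the planar ring as antiaromatic.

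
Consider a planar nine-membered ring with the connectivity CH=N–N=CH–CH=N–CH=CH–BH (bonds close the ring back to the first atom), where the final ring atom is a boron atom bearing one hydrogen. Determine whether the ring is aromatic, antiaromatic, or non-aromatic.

Antiaromatic

The p orbitals form a continuous loop: the double-bond atoms are sp², each contributing one p electron; the doubly-bonded nitrogens are pyridine-type — their lone pairs lie in the ring plane, leaving one electron in the p orbital; the boron has an empty p orbital. The ring is fully conjugated.
Adding the contributions, 4 × 2 = 8 from the double-bond units + 0 from the BH atom = 8.
8 = 4(2); a planar, fully conjugated 4n system is antiaromatic.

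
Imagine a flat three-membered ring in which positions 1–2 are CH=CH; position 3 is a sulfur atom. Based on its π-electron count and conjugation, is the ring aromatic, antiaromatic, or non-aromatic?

Check conjugation: the double-bond atoms are sp², each contributing one p electron; the sulfur donates one lone pair from its p orbital — every position has a p orbital, so the cyclic π system is continuous.
Counting π electrons: 1 × 2 = 2 from the double-bond unit + 2 from the S atom = 4.
With 4 = 4·1 π electrons, Hückel's rule classifies the planar ring as antiaromatic.

Antiaromatic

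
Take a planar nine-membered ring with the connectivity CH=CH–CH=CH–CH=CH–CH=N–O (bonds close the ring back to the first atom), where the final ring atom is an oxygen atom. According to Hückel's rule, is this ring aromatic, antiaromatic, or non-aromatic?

Aromatic

The p orbitals form a continuous loop: each doubly-bonded ring atom is sp² with one p-orbital electron; each sp² =N– keeps its lone pair in-plane and puts one electron into the π system; the oxygen donates one lone pair from its p orbital. The ring is fully conjugated.
Counting π electrons: 4 × 2 = 8 from the double-bond units + 2 from the O atom = 10.
10 = 4(2) + 2, which satisfies Hückel's 4n+2 rule.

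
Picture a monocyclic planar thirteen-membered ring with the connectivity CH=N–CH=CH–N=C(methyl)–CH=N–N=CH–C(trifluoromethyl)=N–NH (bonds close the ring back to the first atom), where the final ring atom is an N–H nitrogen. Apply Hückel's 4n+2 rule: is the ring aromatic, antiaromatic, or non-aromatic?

Aromatic

Every ring atom contributes a p orbital perpendicular to the ring (the double-bond atoms are sp², each contributing one p electron; each =N– nitrogen is pyridine-type (lone pair in the sp² plane, one electron in the p orbital); the pyrrole-type nitrogen donates its lone pair from the p orbital), so the π system is cyclic and fully conjugated.
Counting π electrons: 6 × 2 = 12 from the double-bond units + 2 from the NH atom = 14.
That gives a 4n+2 count (14, n = 3).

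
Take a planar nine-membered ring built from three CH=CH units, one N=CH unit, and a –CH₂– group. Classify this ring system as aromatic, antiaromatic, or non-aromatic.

Non-aromatic

The CH2 carbon is saturated: the tetrahedral CH₂ carbon is sp³ and has no p orbital in the ring π system. Conjugation is not continuous around the ring.
A ring that is not fully conjugated cannot be aromatic or antiaromatic regardless of its π-electron count.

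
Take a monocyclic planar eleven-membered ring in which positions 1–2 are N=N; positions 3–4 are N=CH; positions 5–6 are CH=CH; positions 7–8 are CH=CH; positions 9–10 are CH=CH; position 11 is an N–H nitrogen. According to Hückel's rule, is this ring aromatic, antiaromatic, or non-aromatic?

Every ring atom contributes a p orbital perpendicular to the ring (the double-bond atoms are sp², each contributing one p electron; the doubly-bonded nitrogens are pyridine-type — their lone pairs lie in the ring plane, leaving one electron in the p orbital; the pyrrole-type nitrogen donates its lone pair from the p orbital), so the π system is cyclic and fully conjugated.
Counting π electrons: 5 × 2 = 10 from the double-bond units + 2 from the NH atom = 12.
With 12 = 4·3 π electrons, Hückel's rule classifies the planar ring as antiaromatic.

Antiaromatic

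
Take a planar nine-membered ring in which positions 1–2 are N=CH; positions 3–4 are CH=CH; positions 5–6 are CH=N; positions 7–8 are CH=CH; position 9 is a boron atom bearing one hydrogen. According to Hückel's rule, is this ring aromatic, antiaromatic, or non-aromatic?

All ring atoms are sp² and supply a p orbital to the ring (each doubly-bonded ring atom is sp² with one p-orbital electron; the doubly-bonded nitrogens are pyridine-type — their lone pairs lie in the ring plane, leaving one electron in the p orbital; the boron has an empty p orbital); the conjugation is uninterrupted.
Adding the contributions, 4 × 2 = 8 from the double-bond units + 0 from the BH atom = 8.
8 = 4(2); a planar, fully conjugated 4n system is antiaromatic.

Antiaromatic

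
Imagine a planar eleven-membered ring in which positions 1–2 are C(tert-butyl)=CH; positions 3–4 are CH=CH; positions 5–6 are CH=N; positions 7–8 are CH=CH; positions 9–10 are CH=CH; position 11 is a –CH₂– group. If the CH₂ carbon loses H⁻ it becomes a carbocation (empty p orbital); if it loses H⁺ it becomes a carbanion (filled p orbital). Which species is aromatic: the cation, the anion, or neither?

The cation

Both ions have a continuous loop of p orbitals — each ring atom is sp².
Cation: 5 × 2 + 0 = 10 π electrons → 4(2)+2, aromatic.
Anion: 5 × 2 + 2 = 12 π electrons → 4(3), antiaromatic.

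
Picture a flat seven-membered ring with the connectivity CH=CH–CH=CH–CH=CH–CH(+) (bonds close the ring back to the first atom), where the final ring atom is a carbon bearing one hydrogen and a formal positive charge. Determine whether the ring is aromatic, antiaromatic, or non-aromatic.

Aromatic

Check conjugation: every atom in a ring double bond is sp² and brings one electron to the p orbital; the carbocation has an empty p orbital — every position has a p orbital, so the cyclic π system is continuous.
Counting π electrons: 3 × 2 = 6 from the double-bond units + 0 from the CH(+) atom = 6.
That gives a 4n+2 count (6, n = 1).
(This ring is the tropylium cation.)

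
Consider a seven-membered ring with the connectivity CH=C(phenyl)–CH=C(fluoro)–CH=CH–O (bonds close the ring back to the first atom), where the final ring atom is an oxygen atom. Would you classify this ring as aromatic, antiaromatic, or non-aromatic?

Antiaromatic

Every ring atom contributes a p orbital perpendicular to the ring (every atom in a ring double bond is sp² and brings one electron to the p orbital; the oxygen donates one lone pair from its p orbital), so the π system is cyclic and fully conjugated.
π-electron count: 3 × 2 = 6 from the double-bond units + 2 from the O atom = 8.
8 = 4(2); a planar, fully conjugated 4n system is antiaromatic.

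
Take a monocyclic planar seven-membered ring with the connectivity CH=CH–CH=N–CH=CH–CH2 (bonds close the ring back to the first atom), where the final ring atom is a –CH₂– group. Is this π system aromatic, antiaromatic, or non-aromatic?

At the CH2 position, the tetrahedral CH₂ carbon is sp³ and has no p orbital in the ring π system; the ring's p-orbital overlap is broken there.
A ring that is not fully conjugated cannot be aromatic or antiaromatic regardless of its π-electron count.

Non-aromatic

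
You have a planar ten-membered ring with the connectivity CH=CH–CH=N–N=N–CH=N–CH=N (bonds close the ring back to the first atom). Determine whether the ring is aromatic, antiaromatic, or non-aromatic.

All ring atoms are sp² and supply a p orbital to the ring (each doubly-bonded ring atom is sp² with one p-orbital electron; each =N– nitrogen is pyridine-type (lone pair in the sp² plane, one electron in the p orbital)); the conjugation is uninterrupted.
Adding the contributions, 5 × 2 = 10 from the 5 double-bond units.
10 = 4(2) + 2, which satisfies Hückel's 4n+2 rule.

Aromatic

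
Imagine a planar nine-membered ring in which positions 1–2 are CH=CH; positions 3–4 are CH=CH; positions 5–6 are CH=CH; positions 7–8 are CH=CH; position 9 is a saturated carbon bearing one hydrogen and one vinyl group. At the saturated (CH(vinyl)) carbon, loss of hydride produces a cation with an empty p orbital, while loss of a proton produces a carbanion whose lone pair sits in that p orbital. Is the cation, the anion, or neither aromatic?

In either ion the ring is fully conjugated: every atom, including the new sp² carbon, supplies a p orbital.
Cation: 4 × 2 + 0 = 8 π electrons → 4(2), antiaromatic.
Anion: 4 × 2 + 2 = 10 π electrons → 4(2)+2, aromatic.

The anion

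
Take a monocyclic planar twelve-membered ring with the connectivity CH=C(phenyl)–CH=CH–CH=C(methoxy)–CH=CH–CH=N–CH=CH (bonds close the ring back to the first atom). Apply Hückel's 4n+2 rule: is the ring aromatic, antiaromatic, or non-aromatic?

Antiaromatic

The p orbitals form a continuous loop: each doubly-bonded ring atom is sp² with one p-orbital electron; the doubly-bonded nitrogens are pyridine-type — their lone pairs lie in the ring plane, leaving one electron in the p orbital. The ring is fully conjugated.
Counting π electrons: 6 × 2 = 12 from the 6 double-bond units.
12 = 4(3); a planar, fully conjugated 4n system is antiaromatic.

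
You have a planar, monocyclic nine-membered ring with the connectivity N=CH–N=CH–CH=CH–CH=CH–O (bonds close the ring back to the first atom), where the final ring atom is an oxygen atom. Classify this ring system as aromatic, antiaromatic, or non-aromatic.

Aromatic

All ring atoms are sp² and supply a p orbital to the ring (the double-bond atoms are sp², each contributing one p electron; each sp² =N– keeps its lone pair in-plane and puts one electron into the π system; the oxygen donates one lone pair from its p orbital); the conjugation is uninterrupted.
Counting π electrons: 4 × 2 = 8 from the double-bond units + 2 from the O atom = 10.
With 10 π electrons (n = 2), the Hückel 4n+2 condition holds.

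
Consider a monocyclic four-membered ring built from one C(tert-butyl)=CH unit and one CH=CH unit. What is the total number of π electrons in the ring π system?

4

The p orbitals form a continuous loop: each doubly-bonded ring atom is sp² with one p-orbital electron. The ring is fully conjugated.
Tallying contributions gives 2 × 2 = 4 from the 2 double-bond units.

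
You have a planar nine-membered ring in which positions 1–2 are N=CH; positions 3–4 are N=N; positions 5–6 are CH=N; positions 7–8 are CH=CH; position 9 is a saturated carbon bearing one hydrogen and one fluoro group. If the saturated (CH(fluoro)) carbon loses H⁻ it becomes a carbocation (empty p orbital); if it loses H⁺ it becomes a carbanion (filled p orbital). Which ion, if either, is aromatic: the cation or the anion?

In either ion the ring is fully conjugated: every atom, including the new sp² carbon, supplies a p orbital.
Cation: 4 × 2 + 0 = 8 π electrons → 4(2), antiaromatic.
Anion: 4 × 2 + 2 = 10 π electrons → 4(2)+2, aromatic.

The anion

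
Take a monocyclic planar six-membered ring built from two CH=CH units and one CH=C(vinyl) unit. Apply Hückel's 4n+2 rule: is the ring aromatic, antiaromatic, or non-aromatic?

Aromatic

All ring atoms are sp² and supply a p orbital to the ring (every atom in a ring double bond is sp² and brings one electron to the p orbital); the conjugation is uninterrupted.
Counting π electrons: 3 × 2 = 6 from the 3 double-bond units.
6 = 4(1) + 2, which satisfies Hückel's 4n+2 rule.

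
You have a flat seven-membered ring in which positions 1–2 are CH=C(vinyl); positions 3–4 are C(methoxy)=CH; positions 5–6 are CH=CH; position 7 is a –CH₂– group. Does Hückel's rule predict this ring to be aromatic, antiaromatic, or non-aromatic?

Non-aromatic

The CH2 carbon is saturated: the tetrahedral CH₂ carbon is sp³ and has no p orbital in the ring π system. Conjugation is not continuous around the ring.
A ring that is not fully conjugated cannot be aromatic or antiaromatic regardless of its π-electron count.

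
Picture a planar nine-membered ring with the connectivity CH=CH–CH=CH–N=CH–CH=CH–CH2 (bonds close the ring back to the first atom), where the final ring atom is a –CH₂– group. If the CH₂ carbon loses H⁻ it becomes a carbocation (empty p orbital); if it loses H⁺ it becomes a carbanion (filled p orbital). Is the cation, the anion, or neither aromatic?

The anion

In either ion the ring is fully conjugated: every atom, including the new sp² carbon, supplies a p orbital.
Cation: 4 × 2 + 0 = 8 π electrons → 4(2), antiaromatic.
Anion: 4 × 2 + 2 = 10 π electrons → 4(2)+2, aromatic.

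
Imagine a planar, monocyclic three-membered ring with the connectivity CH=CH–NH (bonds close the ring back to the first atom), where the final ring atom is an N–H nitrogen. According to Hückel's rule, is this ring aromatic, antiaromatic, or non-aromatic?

All ring atoms are sp² and supply a p orbital to the ring (every atom in a ring double bond is sp² and brings one electron to the p orbital; the pyrrole-type nitrogen donates its lone pair from the p orbital); the conjugation is uninterrupted.
Counting π electrons: 1 × 2 = 2 from the double-bond unit + 2 from the NH atom = 4.
4 = 4(1); a planar, fully conjugated 4n system is antiaromatic.

Antiaromatic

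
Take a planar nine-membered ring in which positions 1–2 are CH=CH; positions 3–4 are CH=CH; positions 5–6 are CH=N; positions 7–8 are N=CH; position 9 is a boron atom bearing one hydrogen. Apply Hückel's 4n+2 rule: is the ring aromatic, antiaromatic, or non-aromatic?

All ring atoms are sp² and supply a p orbital to the ring (each doubly-bonded ring atom is sp² with one p-orbital electron; each =N– nitrogen is pyridine-type (lone pair in the sp² plane, one electron in the p orbital); the boron has an empty p orbital); the conjugation is uninterrupted.
Adding the contributions, 4 × 2 = 8 from the double-bond units + 0 from the BH atom = 8.
A 4n π count (8, n = 2) in a planar conjugated ring means antiaromatic.

Antiaromatic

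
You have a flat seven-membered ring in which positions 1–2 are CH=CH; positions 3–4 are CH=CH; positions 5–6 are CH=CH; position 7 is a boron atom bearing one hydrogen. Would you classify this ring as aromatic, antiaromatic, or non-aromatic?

The p orbitals form a continuous loop: every atom in a ring double bond is sp² and brings one electron to the p orbital; the boron has an empty p orbital. The ring is fully conjugated.
π-electron count: 3 × 2 = 6 from the double-bond units + 0 from the BH atom = 6.
6 = 4(1) + 2, which satisfies Hückel's 4n+2 rule.

Aromatic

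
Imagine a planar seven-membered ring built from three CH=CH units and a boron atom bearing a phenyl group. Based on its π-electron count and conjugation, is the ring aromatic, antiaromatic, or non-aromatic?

Every ring atom contributes a p orbital perpendicular to the ring (every atom in a ring double bond is sp² and brings one electron to the p orbital; the boron has an empty p orbital), so the π system is cyclic and fully conjugated.
Tallying contributions gives 3 × 2 = 6 from the double-bond units + 0 from the B(phenyl) atom = 6.
That gives a 4n+2 count (6, n = 1).

Aromatic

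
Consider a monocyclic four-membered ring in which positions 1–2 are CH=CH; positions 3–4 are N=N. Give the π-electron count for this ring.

The p orbitals form a continuous loop: the double-bond atoms are sp², each contributing one p electron; each =N– nitrogen is pyridine-type (lone pair in the sp² plane, one electron in the p orbital). The ring is fully conjugated.
π-electron count: 2 × 2 = 4 from the 2 double-bond units.

4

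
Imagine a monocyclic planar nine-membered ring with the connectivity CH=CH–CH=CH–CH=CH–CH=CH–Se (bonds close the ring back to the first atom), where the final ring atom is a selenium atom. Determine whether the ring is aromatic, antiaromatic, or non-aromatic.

The p orbitals form a continuous loop: each doubly-bonded ring atom is sp² with one p-orbital electron; the selenium donates one lone pair from its p orbital. The ring is fully conjugated.
Tallying contributions gives 4 × 2 = 8 from the double-bond units + 2 from the Se atom = 10.
Since 10 = 4·2 + 2, the ring meets the 4n+2 criterion.

Aromatic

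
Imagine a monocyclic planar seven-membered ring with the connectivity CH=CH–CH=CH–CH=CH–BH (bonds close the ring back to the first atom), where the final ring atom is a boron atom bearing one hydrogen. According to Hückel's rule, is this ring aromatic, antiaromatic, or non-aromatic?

Aromatic

Check conjugation: the double-bond atoms are sp², each contributing one p electron; the boron has an empty p orbital — every position has a p orbital, so the cyclic π system is continuous.
Adding the contributions, 3 × 2 = 6 from the double-bond units + 0 from the BH atom = 6.
That gives a 4n+2 count (6, n = 1).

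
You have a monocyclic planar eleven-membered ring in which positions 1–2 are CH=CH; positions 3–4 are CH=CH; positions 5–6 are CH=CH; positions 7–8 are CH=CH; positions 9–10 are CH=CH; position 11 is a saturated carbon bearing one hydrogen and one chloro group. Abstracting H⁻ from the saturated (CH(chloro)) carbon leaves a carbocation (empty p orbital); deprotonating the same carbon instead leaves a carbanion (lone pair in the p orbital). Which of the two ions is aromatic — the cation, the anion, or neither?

The cation

Once that carbon is sp², every ring atom has a p orbital and both ions are fully conjugated.
Cation: 5 × 2 + 0 = 10 π electrons → 4(2)+2, aromatic.
Anion: 5 × 2 + 2 = 12 π electrons → 4(3), antiaromatic.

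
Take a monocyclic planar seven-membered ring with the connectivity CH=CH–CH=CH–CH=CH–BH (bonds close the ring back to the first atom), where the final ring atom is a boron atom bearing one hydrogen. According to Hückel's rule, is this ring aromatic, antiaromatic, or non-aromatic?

Aromatic

All ring atoms are sp² and supply a p orbital to the ring (each doubly-bonded ring atom is sp² with one p-orbital electron; the boron has an empty p orbital); the conjugation is uninterrupted.
Adding the contributions, 3 × 2 = 6 from the double-bond units + 0 from the BH atom = 6.
With 6 π electrons (n = 1), the Hückel 4n+2 condition holds.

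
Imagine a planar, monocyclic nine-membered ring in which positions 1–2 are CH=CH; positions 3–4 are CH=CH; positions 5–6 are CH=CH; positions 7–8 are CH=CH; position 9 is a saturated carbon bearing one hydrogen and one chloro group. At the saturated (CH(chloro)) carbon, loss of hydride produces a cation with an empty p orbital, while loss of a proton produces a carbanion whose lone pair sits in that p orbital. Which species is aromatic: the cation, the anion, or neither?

The anion

Both ions have a continuous loop of p orbitals — each ring atom is sp².
Cation: 4 × 2 + 0 = 8 π electrons → 4(2), antiaromatic.
Anion: 4 × 2 + 2 = 10 π electrons → 4(2)+2, aromatic.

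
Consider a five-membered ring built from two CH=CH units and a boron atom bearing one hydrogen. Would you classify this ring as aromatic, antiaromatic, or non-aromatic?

Antiaromatic

Check conjugation: each doubly-bonded ring atom is sp² with one p-orbital electron; the boron has an empty p orbital — every position has a p orbital, so the cyclic π system is continuous.
Adding the contributions, 2 × 2 = 4 from the double-bond units + 0 from the BH atom = 4.
4 is a 4n count (n = 1), so the planar conjugated ring is antiaromatic.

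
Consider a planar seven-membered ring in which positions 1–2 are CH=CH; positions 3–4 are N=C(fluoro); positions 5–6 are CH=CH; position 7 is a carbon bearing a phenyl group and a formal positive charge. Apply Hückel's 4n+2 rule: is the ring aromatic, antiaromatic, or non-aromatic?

Aromatic

The p orbitals form a continuous loop: the double-bond atoms are sp², each contributing one p electron; each sp² =N– keeps its lone pair in-plane and puts one electron into the π system; the carbocation has an empty p orbital. The ring is fully conjugated.
Tallying contributions gives 3 × 2 = 6 from the double-bond units + 0 from the C(phenyl)(+) atom = 6.
That gives a 4n+2 count (6, n = 1).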